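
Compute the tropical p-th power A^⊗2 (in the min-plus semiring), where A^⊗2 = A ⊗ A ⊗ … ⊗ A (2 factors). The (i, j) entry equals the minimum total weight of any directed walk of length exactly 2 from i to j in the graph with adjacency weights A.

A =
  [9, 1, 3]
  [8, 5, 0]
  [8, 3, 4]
A^⊗2 =
  [9, 6, 1]
  [8, 3, 4]
  [11, 7, 3]

Each entry (A^⊗2)_ij equals the minimum over all length-2 walks i = v_0 → v_1 → … → v_2 = j of Σ_t A[v_t][v_{t+1}]. For example, for (i, j) = (0, 2) we minimise over 3 possible intermediate vertex sequences; the minimum is 1, attained along the walk 0 → 1 → 2.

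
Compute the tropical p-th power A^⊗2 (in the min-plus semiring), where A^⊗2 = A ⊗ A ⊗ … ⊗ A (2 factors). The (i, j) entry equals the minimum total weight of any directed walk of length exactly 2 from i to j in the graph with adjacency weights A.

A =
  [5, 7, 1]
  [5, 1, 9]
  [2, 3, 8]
A^⊗2 =
  [3, 4, 6]
  [6, 2, 6]
  [7, 4, 3]

Each entry (A^⊗2)_ij equals the minimum over all length-2 walks i = v_0 → v_1 → … → v_2 = j of Σ_t A[v_t][v_{t+1}]. For example, for (i, j) = (0, 2) we minimise over 3 possible intermediate vertex sequences; the minimum is 6, attained along the walk 0 → 0 → 2.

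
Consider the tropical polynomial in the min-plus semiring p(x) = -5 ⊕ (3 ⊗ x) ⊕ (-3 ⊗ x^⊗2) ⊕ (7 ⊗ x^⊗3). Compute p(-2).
p(-2) = -7

A tropical monomial a ⊗ x^⊗i evaluates to a + i · x. Evaluating each term at x = -2:
  Term 0 contributes -5 + 0 · -2 = -5
  Term 1 contributes 3 + 1 · -2 = 1
  Term 2 contributes -3 + 2 · -2 = -7
  Term 3 contributes 7 + 3 · -2 = 1
p(-2) = ⊕ of these = min[-5, 1, -7, 1] = -7.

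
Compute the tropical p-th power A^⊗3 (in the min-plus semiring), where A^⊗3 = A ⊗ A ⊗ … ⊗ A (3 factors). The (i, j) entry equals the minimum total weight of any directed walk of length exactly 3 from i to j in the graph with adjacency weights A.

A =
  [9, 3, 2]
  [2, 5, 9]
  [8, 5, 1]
A^⊗3 =
  [9, 8, 4]
  [7, 9, 5]
  [8, 7, 3]

Each entry (A^⊗3)_ij equals the minimum over all length-3 walks i = v_0 → v_1 → … → v_3 = j of Σ_t A[v_t][v_{t+1}]. For example, for (i, j) = (0, 2) we minimise over 9 possible intermediate vertex sequences; the minimum is 4, attained along the walk 0 → 2 → 2 → 2.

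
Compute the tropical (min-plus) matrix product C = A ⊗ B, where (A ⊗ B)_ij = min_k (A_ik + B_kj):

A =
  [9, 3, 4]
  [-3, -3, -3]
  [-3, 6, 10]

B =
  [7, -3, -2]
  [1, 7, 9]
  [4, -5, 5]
A ⊗ B =
  [4, -1, 7]
  [-2, -8, -5]
  [4, -6, -5]

Apply the min-plus product entry-by-entry:
  C[0][0] = min over k of (A[0][0] + B[0][0] = 9 + 7 = 16, A[0][1] + B[1][0] = 3 + 1 = 4, A[0][2] + B[2][0] = 4 + 4 = 8) = 4 (attained at k = 1)
  C[0][1] = min over k of (A[0][0] + B[0][1] = 9 + -3 = 6, A[0][1] + B[1][1] = 3 + 7 = 10, A[0][2] + B[2][1] = 4 + -5 = -1) = -1 (attained at k = 2)
  C[0][2] = min over k of (A[0][0] + B[0][2] = 9 + -2 = 7, A[0][1] + B[1][2] = 3 + 9 = 12, A[0][2] + B[2][2] = 4 + 5 = 9) = 7 (attained at k = 0)
  C[1][0] = min over k of (A[1][0] + B[0][0] = -3 + 7 = 4, A[1][1] + B[1][0] = -3 + 1 = -2, A[1][2] + B[2][0] = -3 + 4 = 1) = -2 (attained at k = 1)
  C[1][1] = min over k of (A[1][0] + B[0][1] = -3 + -3 = -6, A[1][1] + B[1][1] = -3 + 7 = 4, A[1][2] + B[2][1] = -3 + -5 = -8) = -8 (attained at k = 2)
  C[1][2] = min over k of (A[1][0] + B[0][2] = -3 + -2 = -5, A[1][1] + B[1][2] = -3 + 9 = 6, A[1][2] + B[2][2] = -3 + 5 = 2) = -5 (attained at k = 0)
  C[2][0] = min over k of (A[2][0] + B[0][0] = -3 + 7 = 4, A[2][1] + B[1][0] = 6 + 1 = 7, A[2][2] + B[2][0] = 10 + 4 = 14) = 4 (attained at k = 0)
  C[2][1] = min over k of (A[2][0] + B[0][1] = -3 + -3 = -6, A[2][1] + B[1][1] = 6 + 7 = 13, A[2][2] + B[2][1] = 10 + -5 = 5) = -6 (attained at k = 0)
  C[2][2] = min over k of (A[2][0] + B[0][2] = -3 + -2 = -5, A[2][1] + B[1][2] = 6 + 9 = 15, A[2][2] + B[2][2] = 10 + 5 = 15) = -5 (attained at k = 0)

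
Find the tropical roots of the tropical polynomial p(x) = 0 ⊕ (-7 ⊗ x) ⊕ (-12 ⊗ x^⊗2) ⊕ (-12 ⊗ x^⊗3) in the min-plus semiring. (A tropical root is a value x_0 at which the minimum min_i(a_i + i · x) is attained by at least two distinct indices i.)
Roots: {0, 5, 7}

Each tropical root is a break point of the lower envelope of the lines y = a_i + i · x (there are 4 lines, with slopes 0, 1, ..., 3). Only the lines that attain the minimum somewhere contribute to roots; other lines are dominated. Here the surviving (envelope) indices are i = 3, i = 2, i = 1, i = 0.
Intersections between consecutive envelope lines give the roots: for adjacent envelope indices i < j the intersection is x = (a_i − a_j) / (j − i). Reading off the sorted break points: {0, 5, 7}.
Verification: at each break x_0, at least two indices attain the minimum of min_i(a_i + i · x_0).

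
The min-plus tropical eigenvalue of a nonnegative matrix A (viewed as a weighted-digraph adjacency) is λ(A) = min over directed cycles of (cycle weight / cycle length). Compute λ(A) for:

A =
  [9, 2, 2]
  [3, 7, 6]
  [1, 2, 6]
λ(A) = 3/2

Enumerate directed cycles and compute their means (weight / length). Sample:
  cycle 0 → 0: weight = 9, length = 1, mean = 9/1 ≈ 9.000
  cycle 1 → 1: weight = 7, length = 1, mean = 7/1 ≈ 7.000
  cycle 2 → 2: weight = 6, length = 1, mean = 6/1 ≈ 6.000
  cycle 0 → 1 → 0: weight = 5, length = 2, mean = 5/2 ≈ 2.500
  cycle 0 → 2 → 0: weight = 3, length = 2, mean = 3/2 ≈ 1.500
  cycle 1 → 0 → 1: weight = 5, length = 2, mean = 5/2 ≈ 2.500
Minimum mean = 1.500, attained e.g. along the cycle 0 → 2 → 0 with weight 3 and length 2. So λ(A) = 3/2 = 3/2.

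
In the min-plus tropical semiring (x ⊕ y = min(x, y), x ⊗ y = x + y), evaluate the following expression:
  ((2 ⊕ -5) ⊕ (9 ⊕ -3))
((2 ⊕ -5) ⊕ (9 ⊕ -3)) = -5

Expand innermost to outermost. Recall ⊕ takes the minimum of its arguments and ⊗ takes their sum. Working out the expression ((2 ⊕ -5) ⊕ (9 ⊕ -3)) gives -5.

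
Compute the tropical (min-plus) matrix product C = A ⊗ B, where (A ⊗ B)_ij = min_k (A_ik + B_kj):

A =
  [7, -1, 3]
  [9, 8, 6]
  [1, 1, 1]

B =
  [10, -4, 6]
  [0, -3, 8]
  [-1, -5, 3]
A ⊗ B =
  [-1, -4, 6]
  [5, 1, 9]
  [0, -4, 4]

Apply the min-plus product entry-by-entry:
  C[0][0] = min over k of (A[0][0] + B[0][0] = 7 + 10 = 17, A[0][1] + B[1][0] = -1 + 0 = -1, A[0][2] + B[2][0] = 3 + -1 = 2) = -1 (attained at k = 1)
  C[0][1] = min over k of (A[0][0] + B[0][1] = 7 + -4 = 3, A[0][1] + B[1][1] = -1 + -3 = -4, A[0][2] + B[2][1] = 3 + -5 = -2) = -4 (attained at k = 1)
  C[0][2] = min over k of (A[0][0] + B[0][2] = 7 + 6 = 13, A[0][1] + B[1][2] = -1 + 8 = 7, A[0][2] + B[2][2] = 3 + 3 = 6) = 6 (attained at k = 2)
  C[1][0] = min over k of (A[1][0] + B[0][0] = 9 + 10 = 19, A[1][1] + B[1][0] = 8 + 0 = 8, A[1][2] + B[2][0] = 6 + -1 = 5) = 5 (attained at k = 2)
  C[1][1] = min over k of (A[1][0] + B[0][1] = 9 + -4 = 5, A[1][1] + B[1][1] = 8 + -3 = 5, A[1][2] + B[2][1] = 6 + -5 = 1) = 1 (attained at k = 2)
  C[1][2] = min over k of (A[1][0] + B[0][2] = 9 + 6 = 15, A[1][1] + B[1][2] = 8 + 8 = 16, A[1][2] + B[2][2] = 6 + 3 = 9) = 9 (attained at k = 2)
  C[2][0] = min over k of (A[2][0] + B[0][0] = 1 + 10 = 11, A[2][1] + B[1][0] = 1 + 0 = 1, A[2][2] + B[2][0] = 1 + -1 = 0) = 0 (attained at k = 2)
  C[2][1] = min over k of (A[2][0] + B[0][1] = 1 + -4 = -3, A[2][1] + B[1][1] = 1 + -3 = -2, A[2][2] + B[2][1] = 1 + -5 = -4) = -4 (attained at k = 2)
  C[2][2] = min over k of (A[2][0] + B[0][2] = 1 + 6 = 7, A[2][1] + B[1][2] = 1 + 8 = 9, A[2][2] + B[2][2] = 1 + 3 = 4) = 4 (attained at k = 2)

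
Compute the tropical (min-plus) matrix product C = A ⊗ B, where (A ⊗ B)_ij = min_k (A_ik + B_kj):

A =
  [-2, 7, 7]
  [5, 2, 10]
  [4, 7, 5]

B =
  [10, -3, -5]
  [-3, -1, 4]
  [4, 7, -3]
A ⊗ B =
  [4, -5, -7]
  [-1, 1, 0]
  [4, 1, -1]

Apply the min-plus product entry-by-entry:
  C[0][0] = min over k of (A[0][0] + B[0][0] = -2 + 10 = 8, A[0][1] + B[1][0] = 7 + -3 = 4, A[0][2] + B[2][0] = 7 + 4 = 11) = 4 (attained at k = 1)
  C[0][1] = min over k of (A[0][0] + B[0][1] = -2 + -3 = -5, A[0][1] + B[1][1] = 7 + -1 = 6, A[0][2] + B[2][1] = 7 + 7 = 14) = -5 (attained at k = 0)
  C[0][2] = min over k of (A[0][0] + B[0][2] = -2 + -5 = -7, A[0][1] + B[1][2] = 7 + 4 = 11, A[0][2] + B[2][2] = 7 + -3 = 4) = -7 (attained at k = 0)
  C[1][0] = min over k of (A[1][0] + B[0][0] = 5 + 10 = 15, A[1][1] + B[1][0] = 2 + -3 = -1, A[1][2] + B[2][0] = 10 + 4 = 14) = -1 (attained at k = 1)
  C[1][1] = min over k of (A[1][0] + B[0][1] = 5 + -3 = 2, A[1][1] + B[1][1] = 2 + -1 = 1, A[1][2] + B[2][1] = 10 + 7 = 17) = 1 (attained at k = 1)
  C[1][2] = min over k of (A[1][0] + B[0][2] = 5 + -5 = 0, A[1][1] + B[1][2] = 2 + 4 = 6, A[1][2] + B[2][2] = 10 + -3 = 7) = 0 (attained at k = 0)
  C[2][0] = min over k of (A[2][0] + B[0][0] = 4 + 10 = 14, A[2][1] + B[1][0] = 7 + -3 = 4, A[2][2] + B[2][0] = 5 + 4 = 9) = 4 (attained at k = 1)
  C[2][1] = min over k of (A[2][0] + B[0][1] = 4 + -3 = 1, A[2][1] + B[1][1] = 7 + -1 = 6, A[2][2] + B[2][1] = 5 + 7 = 12) = 1 (attained at k = 0)
  C[2][2] = min over k of (A[2][0] + B[0][2] = 4 + -5 = -1, A[2][1] + B[1][2] = 7 + 4 = 11, A[2][2] + B[2][2] = 5 + -3 = 2) = -1 (attained at k = 0)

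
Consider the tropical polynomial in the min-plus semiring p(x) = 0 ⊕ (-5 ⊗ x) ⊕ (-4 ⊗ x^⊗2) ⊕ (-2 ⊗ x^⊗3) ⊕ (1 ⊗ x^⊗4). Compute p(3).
p(3) = -2

A tropical monomial a ⊗ x^⊗i evaluates to a + i · x. Evaluating each term at x = 3:
  Term 0 contributes 0 + 0 · 3 = 0
  Term 1 contributes -5 + 1 · 3 = -2
  Term 2 contributes -4 + 2 · 3 = 2
  Term 3 contributes -2 + 3 · 3 = 7
  Term 4 contributes 1 + 4 · 3 = 13
p(3) = ⊕ of these = min[0, -2, 2, 7, 13] = -2.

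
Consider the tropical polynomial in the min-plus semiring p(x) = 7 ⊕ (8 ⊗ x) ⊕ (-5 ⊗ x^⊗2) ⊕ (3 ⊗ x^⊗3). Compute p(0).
p(0) = -5

A tropical monomial a ⊗ x^⊗i evaluates to a + i · x. Evaluating each term at x = 0:
  Term 0 contributes 7 + 0 · 0 = 7
  Term 1 contributes 8 + 1 · 0 = 8
  Term 2 contributes -5 + 2 · 0 = -5
  Term 3 contributes 3 + 3 · 0 = 3
p(0) = ⊕ of these = min[7, 8, -5, 3] = -5.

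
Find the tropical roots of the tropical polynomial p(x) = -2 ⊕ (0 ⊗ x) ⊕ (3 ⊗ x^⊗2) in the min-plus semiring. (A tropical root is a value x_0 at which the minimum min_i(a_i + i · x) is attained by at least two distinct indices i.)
Roots: {-3, -2}

Each tropical root is a break point of the lower envelope of the lines y = a_i + i · x (there are 3 lines, with slopes 0, 1, ..., 2). Only the lines that attain the minimum somewhere contribute to roots; other lines are dominated. Here the surviving (envelope) indices are i = 2, i = 1, i = 0.
Intersections between consecutive envelope lines give the roots: for adjacent envelope indices i < j the intersection is x = (a_i − a_j) / (j − i). Reading off the sorted break points: {-3, -2}.
Verification: at each break x_0, at least two indices attain the minimum of min_i(a_i + i · x_0).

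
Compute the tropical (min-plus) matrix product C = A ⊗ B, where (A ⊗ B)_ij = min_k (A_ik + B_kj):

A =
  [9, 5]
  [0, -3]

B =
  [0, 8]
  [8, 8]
A ⊗ B =
  [9, 13]
  [0, 5]

Apply the min-plus product entry-by-entry:
  C[0][0] = min over k of (A[0][0] + B[0][0] = 9 + 0 = 9, A[0][1] + B[1][0] = 5 + 8 = 13) = 9 (attained at k = 0)
  C[0][1] = min over k of (A[0][0] + B[0][1] = 9 + 8 = 17, A[0][1] + B[1][1] = 5 + 8 = 13) = 13 (attained at k = 1)
  C[1][0] = min over k of (A[1][0] + B[0][0] = 0 + 0 = 0, A[1][1] + B[1][0] = -3 + 8 = 5) = 0 (attained at k = 0)
  C[1][1] = min over k of (A[1][0] + B[0][1] = 0 + 8 = 8, A[1][1] + B[1][1] = -3 + 8 = 5) = 5 (attained at k = 1)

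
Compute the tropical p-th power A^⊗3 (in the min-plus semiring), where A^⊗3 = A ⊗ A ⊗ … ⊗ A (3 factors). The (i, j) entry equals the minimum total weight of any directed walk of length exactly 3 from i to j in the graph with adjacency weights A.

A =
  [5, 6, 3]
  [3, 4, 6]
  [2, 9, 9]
A^⊗3 =
  [10, 11, 8]
  [8, 12, 10]
  [7, 12, 10]

Each entry (A^⊗3)_ij equals the minimum over all length-3 walks i = v_0 → v_1 → … → v_3 = j of Σ_t A[v_t][v_{t+1}]. For example, for (i, j) = (0, 2) we minimise over 9 possible intermediate vertex sequences; the minimum is 8, attained along the walk 0 → 2 → 0 → 2.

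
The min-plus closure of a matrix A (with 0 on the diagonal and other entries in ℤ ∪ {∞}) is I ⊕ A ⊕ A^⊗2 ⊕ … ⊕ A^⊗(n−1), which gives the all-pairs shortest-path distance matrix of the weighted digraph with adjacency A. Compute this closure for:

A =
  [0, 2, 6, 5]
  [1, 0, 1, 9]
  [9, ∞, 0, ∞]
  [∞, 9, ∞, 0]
Closure =
  [0, 2, 3, 5]
  [1, 0, 1, 6]
  [9, 11, 0, 14]
  [10, 9, 10, 0]

This is the Floyd-Warshall all-pairs shortest-path computation. For each intermediate vertex k = 0, 1, …, 3, update dist[i][j] ← min(dist[i][j], dist[i][k] + dist[k][j]). The final matrix gives, for each (i, j), the minimum total weight of any directed path from i to j (possibly empty when i = j).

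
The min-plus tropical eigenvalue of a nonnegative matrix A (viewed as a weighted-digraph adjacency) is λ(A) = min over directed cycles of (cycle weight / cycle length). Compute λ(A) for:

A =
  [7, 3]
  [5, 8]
λ(A) = 4

Enumerate directed cycles and compute their means (weight / length). Sample:
  cycle 0 → 0: weight = 7, length = 1, mean = 7/1 ≈ 7.000
  cycle 1 → 1: weight = 8, length = 1, mean = 8/1 ≈ 8.000
  cycle 0 → 1 → 0: weight = 8, length = 2, mean = 8/2 ≈ 4.000
  cycle 1 → 0 → 1: weight = 8, length = 2, mean = 8/2 ≈ 4.000
Minimum mean = 4.000, attained e.g. along the cycle 0 → 1 → 0 with weight 8 and length 2. So λ(A) = 8/2 = 4.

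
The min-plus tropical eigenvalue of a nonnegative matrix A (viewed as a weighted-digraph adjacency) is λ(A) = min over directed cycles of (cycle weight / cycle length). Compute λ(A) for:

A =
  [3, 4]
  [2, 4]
λ(A) = 3

Enumerate directed cycles and compute their means (weight / length). Sample:
  cycle 0 → 0: weight = 3, length = 1, mean = 3/1 ≈ 3.000
  cycle 1 → 1: weight = 4, length = 1, mean = 4/1 ≈ 4.000
  cycle 0 → 1 → 0: weight = 6, length = 2, mean = 6/2 ≈ 3.000
  cycle 1 → 0 → 1: weight = 6, length = 2, mean = 6/2 ≈ 3.000
Minimum mean = 3.000, attained e.g. along the cycle 0 → 0 with weight 3 and length 1. So λ(A) = 3/1 = 3.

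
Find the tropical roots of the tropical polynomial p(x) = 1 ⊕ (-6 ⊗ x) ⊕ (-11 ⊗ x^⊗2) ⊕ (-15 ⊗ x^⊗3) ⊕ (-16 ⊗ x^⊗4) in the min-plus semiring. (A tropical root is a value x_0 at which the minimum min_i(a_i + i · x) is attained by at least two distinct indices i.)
Roots: {1, 4, 5, 7}

Each tropical root is a break point of the lower envelope of the lines y = a_i + i · x (there are 5 lines, with slopes 0, 1, ..., 4). Only the lines that attain the minimum somewhere contribute to roots; other lines are dominated. Here the surviving (envelope) indices are i = 4, i = 3, i = 2, i = 1, i = 0.
Intersections between consecutive envelope lines give the roots: for adjacent envelope indices i < j the intersection is x = (a_i − a_j) / (j − i). Reading off the sorted break points: {1, 4, 5, 7}.
Verification: at each break x_0, at least two indices attain the minimum of min_i(a_i + i · x_0).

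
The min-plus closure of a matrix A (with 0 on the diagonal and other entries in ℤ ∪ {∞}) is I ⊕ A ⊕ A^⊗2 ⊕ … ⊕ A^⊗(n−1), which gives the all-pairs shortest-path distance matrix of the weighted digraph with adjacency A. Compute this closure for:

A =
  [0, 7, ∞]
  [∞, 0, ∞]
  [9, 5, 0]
Closure =
  [0, 7, ∞]
  [∞, 0, ∞]
  [9, 5, 0]

This is the Floyd-Warshall all-pairs shortest-path computation. For each intermediate vertex k = 0, 1, …, 2, update dist[i][j] ← min(dist[i][j], dist[i][k] + dist[k][j]). The final matrix gives, for each (i, j), the minimum total weight of any directed path from i to j (possibly empty when i = j).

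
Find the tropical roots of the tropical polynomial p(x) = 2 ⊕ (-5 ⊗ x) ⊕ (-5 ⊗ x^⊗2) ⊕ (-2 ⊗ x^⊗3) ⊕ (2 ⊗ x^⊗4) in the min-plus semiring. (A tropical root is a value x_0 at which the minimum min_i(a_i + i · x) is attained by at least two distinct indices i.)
Roots: {-4, -3, 0, 7}

Each tropical root is a break point of the lower envelope of the lines y = a_i + i · x (there are 5 lines, with slopes 0, 1, ..., 4). Only the lines that attain the minimum somewhere contribute to roots; other lines are dominated. Here the surviving (envelope) indices are i = 4, i = 3, i = 2, i = 1, i = 0.
Intersections between consecutive envelope lines give the roots: for adjacent envelope indices i < j the intersection is x = (a_i − a_j) / (j − i). Reading off the sorted break points: {-4, -3, 0, 7}.
Verification: at each break x_0, at least two indices attain the minimum of min_i(a_i + i · x_0).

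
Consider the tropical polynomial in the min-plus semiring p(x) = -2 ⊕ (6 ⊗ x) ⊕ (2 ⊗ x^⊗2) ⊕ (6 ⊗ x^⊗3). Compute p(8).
p(8) = -2

A tropical monomial a ⊗ x^⊗i evaluates to a + i · x. Evaluating each term at x = 8:
  Term 0 contributes -2 + 0 · 8 = -2
  Term 1 contributes 6 + 1 · 8 = 14
  Term 2 contributes 2 + 2 · 8 = 18
  Term 3 contributes 6 + 3 · 8 = 30
p(8) = ⊕ of these = min[-2, 14, 18, 30] = -2.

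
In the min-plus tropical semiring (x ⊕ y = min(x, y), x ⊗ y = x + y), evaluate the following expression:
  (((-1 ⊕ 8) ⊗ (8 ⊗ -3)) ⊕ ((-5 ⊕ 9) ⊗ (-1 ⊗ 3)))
(((-1 ⊕ 8) ⊗ (8 ⊗ -3)) ⊕ ((-5 ⊕ 9) ⊗ (-1 ⊗ 3))) = -3

Expand innermost to outermost. Recall ⊕ takes the minimum of its arguments and ⊗ takes their sum. Working out the expression (((-1 ⊕ 8) ⊗ (8 ⊗ -3)) ⊕ ((-5 ⊕ 9) ⊗ (-1 ⊗ 3))) gives -3.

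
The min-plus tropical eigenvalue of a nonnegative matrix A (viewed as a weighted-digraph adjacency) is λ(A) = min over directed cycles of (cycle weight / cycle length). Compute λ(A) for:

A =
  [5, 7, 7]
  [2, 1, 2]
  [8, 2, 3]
λ(A) = 1

Enumerate directed cycles and compute their means (weight / length). Sample:
  cycle 0 → 0: weight = 5, length = 1, mean = 5/1 ≈ 5.000
  cycle 1 → 1: weight = 1, length = 1, mean = 1/1 ≈ 1.000
  cycle 2 → 2: weight = 3, length = 1, mean = 3/1 ≈ 3.000
  cycle 0 → 1 → 0: weight = 9, length = 2, mean = 9/2 ≈ 4.500
  cycle 0 → 2 → 0: weight = 15, length = 2, mean = 15/2 ≈ 7.500
  cycle 1 → 0 → 1: weight = 9, length = 2, mean = 9/2 ≈ 4.500
Minimum mean = 1.000, attained e.g. along the cycle 1 → 1 with weight 1 and length 1. So λ(A) = 1/1 = 1.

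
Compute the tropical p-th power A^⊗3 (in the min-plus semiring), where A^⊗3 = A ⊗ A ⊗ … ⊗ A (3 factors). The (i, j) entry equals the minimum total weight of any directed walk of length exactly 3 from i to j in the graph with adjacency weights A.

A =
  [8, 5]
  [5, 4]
A^⊗3 =
  [14, 13]
  [13, 12]

Each entry (A^⊗3)_ij equals the minimum over all length-3 walks i = v_0 → v_1 → … → v_3 = j of Σ_t A[v_t][v_{t+1}]. For example, for (i, j) = (0, 1) we minimise over 4 possible intermediate vertex sequences; the minimum is 13, attained along the walk 0 → 1 → 1 → 1.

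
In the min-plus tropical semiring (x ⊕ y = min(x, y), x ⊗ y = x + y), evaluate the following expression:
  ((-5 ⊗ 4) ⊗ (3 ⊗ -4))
((-5 ⊗ 4) ⊗ (3 ⊗ -4)) = -2

Expand innermost to outermost. Recall ⊕ takes the minimum of its arguments and ⊗ takes their sum. Working out the expression ((-5 ⊗ 4) ⊗ (3 ⊗ -4)) gives -2.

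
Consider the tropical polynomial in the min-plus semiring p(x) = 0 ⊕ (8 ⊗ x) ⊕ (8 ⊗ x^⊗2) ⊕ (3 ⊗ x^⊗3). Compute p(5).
p(5) = 0

A tropical monomial a ⊗ x^⊗i evaluates to a + i · x. Evaluating each term at x = 5:
  Term 0 contributes 0 + 0 · 5 = 0
  Term 1 contributes 8 + 1 · 5 = 13
  Term 2 contributes 8 + 2 · 5 = 18
  Term 3 contributes 3 + 3 · 5 = 18
p(5) = ⊕ of these = min[0, 13, 18, 18] = 0.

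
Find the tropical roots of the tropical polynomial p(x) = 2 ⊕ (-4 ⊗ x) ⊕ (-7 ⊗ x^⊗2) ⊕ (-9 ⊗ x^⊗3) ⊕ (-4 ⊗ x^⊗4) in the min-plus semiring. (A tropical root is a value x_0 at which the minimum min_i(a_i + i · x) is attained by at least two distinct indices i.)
Roots: {-5, 2, 3, 6}

Each tropical root is a break point of the lower envelope of the lines y = a_i + i · x (there are 5 lines, with slopes 0, 1, ..., 4). Only the lines that attain the minimum somewhere contribute to roots; other lines are dominated. Here the surviving (envelope) indices are i = 4, i = 3, i = 2, i = 1, i = 0.
Intersections between consecutive envelope lines give the roots: for adjacent envelope indices i < j the intersection is x = (a_i − a_j) / (j − i). Reading off the sorted break points: {-5, 2, 3, 6}.
Verification: at each break x_0, at least two indices attain the minimum of min_i(a_i + i · x_0).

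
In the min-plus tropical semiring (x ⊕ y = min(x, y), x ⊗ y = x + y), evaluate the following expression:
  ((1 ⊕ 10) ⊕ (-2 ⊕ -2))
((1 ⊕ 10) ⊕ (-2 ⊕ -2)) = -2

Expand innermost to outermost. Recall ⊕ takes the minimum of its arguments and ⊗ takes their sum. Working out the expression ((1 ⊕ 10) ⊕ (-2 ⊕ -2)) gives -2.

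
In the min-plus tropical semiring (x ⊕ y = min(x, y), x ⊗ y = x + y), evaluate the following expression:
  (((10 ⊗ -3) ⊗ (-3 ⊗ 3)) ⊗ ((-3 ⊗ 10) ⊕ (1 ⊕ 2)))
(((10 ⊗ -3) ⊗ (-3 ⊗ 3)) ⊗ ((-3 ⊗ 10) ⊕ (1 ⊕ 2))) = 8

Expand innermost to outermost. Recall ⊕ takes the minimum of its arguments and ⊗ takes their sum. Working out the expression (((10 ⊗ -3) ⊗ (-3 ⊗ 3)) ⊗ ((-3 ⊗ 10) ⊕ (1 ⊕ 2))) gives 8.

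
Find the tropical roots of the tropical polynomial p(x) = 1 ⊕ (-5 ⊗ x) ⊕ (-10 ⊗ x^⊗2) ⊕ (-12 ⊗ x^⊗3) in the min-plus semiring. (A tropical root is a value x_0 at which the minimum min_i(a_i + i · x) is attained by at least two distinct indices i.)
Roots: {2, 5, 6}

Each tropical root is a break point of the lower envelope of the lines y = a_i + i · x (there are 4 lines, with slopes 0, 1, ..., 3). Only the lines that attain the minimum somewhere contribute to roots; other lines are dominated. Here the surviving (envelope) indices are i = 3, i = 2, i = 1, i = 0.
Intersections between consecutive envelope lines give the roots: for adjacent envelope indices i < j the intersection is x = (a_i − a_j) / (j − i). Reading off the sorted break points: {2, 5, 6}.
Verification: at each break x_0, at least two indices attain the minimum of min_i(a_i + i · x_0).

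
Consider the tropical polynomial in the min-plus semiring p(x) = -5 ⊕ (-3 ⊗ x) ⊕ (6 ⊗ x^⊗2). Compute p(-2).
p(-2) = -5

A tropical monomial a ⊗ x^⊗i evaluates to a + i · x. Evaluating each term at x = -2:
  Term 0 contributes -5 + 0 · -2 = -5
  Term 1 contributes -3 + 1 · -2 = -5
  Term 2 contributes 6 + 2 · -2 = 2
p(-2) = ⊕ of these = min[-5, -5, 2] = -5.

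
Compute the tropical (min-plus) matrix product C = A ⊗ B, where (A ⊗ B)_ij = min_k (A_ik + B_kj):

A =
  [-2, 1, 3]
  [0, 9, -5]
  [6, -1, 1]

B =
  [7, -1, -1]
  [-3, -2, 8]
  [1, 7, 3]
A ⊗ B =
  [-2, -3, -3]
  [-4, -1, -2]
  [-4, -3, 4]

Apply the min-plus product entry-by-entry:
  C[0][0] = min over k of (A[0][0] + B[0][0] = -2 + 7 = 5, A[0][1] + B[1][0] = 1 + -3 = -2, A[0][2] + B[2][0] = 3 + 1 = 4) = -2 (attained at k = 1)
  C[0][1] = min over k of (A[0][0] + B[0][1] = -2 + -1 = -3, A[0][1] + B[1][1] = 1 + -2 = -1, A[0][2] + B[2][1] = 3 + 7 = 10) = -3 (attained at k = 0)
  C[0][2] = min over k of (A[0][0] + B[0][2] = -2 + -1 = -3, A[0][1] + B[1][2] = 1 + 8 = 9, A[0][2] + B[2][2] = 3 + 3 = 6) = -3 (attained at k = 0)
  C[1][0] = min over k of (A[1][0] + B[0][0] = 0 + 7 = 7, A[1][1] + B[1][0] = 9 + -3 = 6, A[1][2] + B[2][0] = -5 + 1 = -4) = -4 (attained at k = 2)
  C[1][1] = min over k of (A[1][0] + B[0][1] = 0 + -1 = -1, A[1][1] + B[1][1] = 9 + -2 = 7, A[1][2] + B[2][1] = -5 + 7 = 2) = -1 (attained at k = 0)
  C[1][2] = min over k of (A[1][0] + B[0][2] = 0 + -1 = -1, A[1][1] + B[1][2] = 9 + 8 = 17, A[1][2] + B[2][2] = -5 + 3 = -2) = -2 (attained at k = 2)
  C[2][0] = min over k of (A[2][0] + B[0][0] = 6 + 7 = 13, A[2][1] + B[1][0] = -1 + -3 = -4, A[2][2] + B[2][0] = 1 + 1 = 2) = -4 (attained at k = 1)
  C[2][1] = min over k of (A[2][0] + B[0][1] = 6 + -1 = 5, A[2][1] + B[1][1] = -1 + -2 = -3, A[2][2] + B[2][1] = 1 + 7 = 8) = -3 (attained at k = 1)
  C[2][2] = min over k of (A[2][0] + B[0][2] = 6 + -1 = 5, A[2][1] + B[1][2] = -1 + 8 = 7, A[2][2] + B[2][2] = 1 + 3 = 4) = 4 (attained at k = 2)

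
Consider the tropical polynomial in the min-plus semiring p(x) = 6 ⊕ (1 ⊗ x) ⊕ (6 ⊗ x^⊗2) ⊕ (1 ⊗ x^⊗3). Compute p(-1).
p(-1) = -2

A tropical monomial a ⊗ x^⊗i evaluates to a + i · x. Evaluating each term at x = -1:
  Term 0 contributes 6 + 0 · -1 = 6
  Term 1 contributes 1 + 1 · -1 = 0
  Term 2 contributes 6 + 2 · -1 = 4
  Term 3 contributes 1 + 3 · -1 = -2
p(-1) = ⊕ of these = min[6, 0, 4, -2] = -2.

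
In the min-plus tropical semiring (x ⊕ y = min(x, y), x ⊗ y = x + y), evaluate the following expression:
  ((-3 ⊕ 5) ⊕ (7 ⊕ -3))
((-3 ⊕ 5) ⊕ (7 ⊕ -3)) = -3

Expand innermost to outermost. Recall ⊕ takes the minimum of its arguments and ⊗ takes their sum. Working out the expression ((-3 ⊕ 5) ⊕ (7 ⊕ -3)) gives -3.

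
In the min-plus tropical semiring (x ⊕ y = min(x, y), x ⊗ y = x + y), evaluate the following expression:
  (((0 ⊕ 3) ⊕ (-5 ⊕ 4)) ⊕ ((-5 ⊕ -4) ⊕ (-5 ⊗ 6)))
(((0 ⊕ 3) ⊕ (-5 ⊕ 4)) ⊕ ((-5 ⊕ -4) ⊕ (-5 ⊗ 6))) = -5

Expand innermost to outermost. Recall ⊕ takes the minimum of its arguments and ⊗ takes their sum. Working out the expression (((0 ⊕ 3) ⊕ (-5 ⊕ 4)) ⊕ ((-5 ⊕ -4) ⊕ (-5 ⊗ 6))) gives -5.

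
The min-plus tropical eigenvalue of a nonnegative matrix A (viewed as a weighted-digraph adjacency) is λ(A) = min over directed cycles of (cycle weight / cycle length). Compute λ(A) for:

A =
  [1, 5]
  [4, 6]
λ(A) = 1

Enumerate directed cycles and compute their means (weight / length). Sample:
  cycle 0 → 0: weight = 1, length = 1, mean = 1/1 ≈ 1.000
  cycle 1 → 1: weight = 6, length = 1, mean = 6/1 ≈ 6.000
  cycle 0 → 1 → 0: weight = 9, length = 2, mean = 9/2 ≈ 4.500
  cycle 1 → 0 → 1: weight = 9, length = 2, mean = 9/2 ≈ 4.500
Minimum mean = 1.000, attained e.g. along the cycle 0 → 0 with weight 1 and length 1. So λ(A) = 1/1 = 1.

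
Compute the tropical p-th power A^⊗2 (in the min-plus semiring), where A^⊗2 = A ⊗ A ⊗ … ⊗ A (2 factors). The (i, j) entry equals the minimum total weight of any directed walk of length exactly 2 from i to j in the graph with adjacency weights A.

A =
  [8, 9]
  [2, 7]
A^⊗2 =
  [11, 16]
  [9, 11]

Each entry (A^⊗2)_ij equals the minimum over all length-2 walks i = v_0 → v_1 → … → v_2 = j of Σ_t A[v_t][v_{t+1}]. For example, for (i, j) = (0, 1) we minimise over 2 possible intermediate vertex sequences; the minimum is 16, attained along the walk 0 → 1 → 1.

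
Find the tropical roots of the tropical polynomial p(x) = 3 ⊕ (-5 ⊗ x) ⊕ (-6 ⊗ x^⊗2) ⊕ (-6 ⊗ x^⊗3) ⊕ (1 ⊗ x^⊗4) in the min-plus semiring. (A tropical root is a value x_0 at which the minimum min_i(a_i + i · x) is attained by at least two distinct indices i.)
Roots: {-7, 0, 1, 8}

Each tropical root is a break point of the lower envelope of the lines y = a_i + i · x (there are 5 lines, with slopes 0, 1, ..., 4). Only the lines that attain the minimum somewhere contribute to roots; other lines are dominated. Here the surviving (envelope) indices are i = 4, i = 3, i = 2, i = 1, i = 0.
Intersections between consecutive envelope lines give the roots: for adjacent envelope indices i < j the intersection is x = (a_i − a_j) / (j − i). Reading off the sorted break points: {-7, 0, 1, 8}.
Verification: at each break x_0, at least two indices attain the minimum of min_i(a_i + i · x_0).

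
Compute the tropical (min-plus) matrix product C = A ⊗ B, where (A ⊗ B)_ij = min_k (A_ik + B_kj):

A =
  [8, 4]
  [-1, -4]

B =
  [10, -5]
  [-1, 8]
A ⊗ B =
  [3, 3]
  [-5, -6]

Apply the min-plus product entry-by-entry:
  C[0][0] = min over k of (A[0][0] + B[0][0] = 8 + 10 = 18, A[0][1] + B[1][0] = 4 + -1 = 3) = 3 (attained at k = 1)
  C[0][1] = min over k of (A[0][0] + B[0][1] = 8 + -5 = 3, A[0][1] + B[1][1] = 4 + 8 = 12) = 3 (attained at k = 0)
  C[1][0] = min over k of (A[1][0] + B[0][0] = -1 + 10 = 9, A[1][1] + B[1][0] = -4 + -1 = -5) = -5 (attained at k = 1)
  C[1][1] = min over k of (A[1][0] + B[0][1] = -1 + -5 = -6, A[1][1] + B[1][1] = -4 + 8 = 4) = -6 (attained at k = 0)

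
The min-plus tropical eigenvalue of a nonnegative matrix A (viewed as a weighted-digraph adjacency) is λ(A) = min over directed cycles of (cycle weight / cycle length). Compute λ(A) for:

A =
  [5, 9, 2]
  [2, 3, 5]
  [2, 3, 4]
λ(A) = 2

Enumerate directed cycles and compute their means (weight / length). Sample:
  cycle 0 → 0: weight = 5, length = 1, mean = 5/1 ≈ 5.000
  cycle 1 → 1: weight = 3, length = 1, mean = 3/1 ≈ 3.000
  cycle 2 → 2: weight = 4, length = 1, mean = 4/1 ≈ 4.000
  cycle 0 → 1 → 0: weight = 11, length = 2, mean = 11/2 ≈ 5.500
  cycle 0 → 2 → 0: weight = 4, length = 2, mean = 4/2 ≈ 2.000
  cycle 1 → 0 → 1: weight = 11, length = 2, mean = 11/2 ≈ 5.500
Minimum mean = 2.000, attained e.g. along the cycle 0 → 2 → 0 with weight 4 and length 2. So λ(A) = 4/2 = 2.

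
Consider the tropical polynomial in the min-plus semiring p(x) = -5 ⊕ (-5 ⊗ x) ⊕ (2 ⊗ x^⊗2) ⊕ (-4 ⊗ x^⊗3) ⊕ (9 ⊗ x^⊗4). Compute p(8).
p(8) = -5

A tropical monomial a ⊗ x^⊗i evaluates to a + i · x. Evaluating each term at x = 8:
  Term 0 contributes -5 + 0 · 8 = -5
  Term 1 contributes -5 + 1 · 8 = 3
  Term 2 contributes 2 + 2 · 8 = 18
  Term 3 contributes -4 + 3 · 8 = 20
  Term 4 contributes 9 + 4 · 8 = 41
p(8) = ⊕ of these = min[-5, 3, 18, 20, 41] = -5.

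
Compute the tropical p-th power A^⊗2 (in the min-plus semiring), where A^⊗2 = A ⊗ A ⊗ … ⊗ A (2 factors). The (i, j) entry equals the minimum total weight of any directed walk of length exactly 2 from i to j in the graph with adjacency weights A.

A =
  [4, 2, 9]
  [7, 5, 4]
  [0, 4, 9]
A^⊗2 =
  [8, 6, 6]
  [4, 8, 9]
  [4, 2, 8]

Each entry (A^⊗2)_ij equals the minimum over all length-2 walks i = v_0 → v_1 → … → v_2 = j of Σ_t A[v_t][v_{t+1}]. For example, for (i, j) = (0, 2) we minimise over 3 possible intermediate vertex sequences; the minimum is 6, attained along the walk 0 → 1 → 2.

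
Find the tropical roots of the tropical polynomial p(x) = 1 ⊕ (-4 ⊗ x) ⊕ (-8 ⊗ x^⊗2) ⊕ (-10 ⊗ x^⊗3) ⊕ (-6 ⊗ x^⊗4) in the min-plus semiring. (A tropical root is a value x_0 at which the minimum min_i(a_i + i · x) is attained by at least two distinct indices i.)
Roots: {-4, 2, 4, 5}

Each tropical root is a break point of the lower envelope of the lines y = a_i + i · x (there are 5 lines, with slopes 0, 1, ..., 4). Only the lines that attain the minimum somewhere contribute to roots; other lines are dominated. Here the surviving (envelope) indices are i = 4, i = 3, i = 2, i = 1, i = 0.
Intersections between consecutive envelope lines give the roots: for adjacent envelope indices i < j the intersection is x = (a_i − a_j) / (j − i). Reading off the sorted break points: {-4, 2, 4, 5}.
Verification: at each break x_0, at least two indices attain the minimum of min_i(a_i + i · x_0).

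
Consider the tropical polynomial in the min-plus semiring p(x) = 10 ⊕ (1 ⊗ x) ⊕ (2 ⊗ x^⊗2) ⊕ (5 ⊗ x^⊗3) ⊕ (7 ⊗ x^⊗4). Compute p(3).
p(3) = 4

A tropical monomial a ⊗ x^⊗i evaluates to a + i · x. Evaluating each term at x = 3:
  Term 0 contributes 10 + 0 · 3 = 10
  Term 1 contributes 1 + 1 · 3 = 4
  Term 2 contributes 2 + 2 · 3 = 8
  Term 3 contributes 5 + 3 · 3 = 14
  Term 4 contributes 7 + 4 · 3 = 19
p(3) = ⊕ of these = min[10, 4, 8, 14, 19] = 4.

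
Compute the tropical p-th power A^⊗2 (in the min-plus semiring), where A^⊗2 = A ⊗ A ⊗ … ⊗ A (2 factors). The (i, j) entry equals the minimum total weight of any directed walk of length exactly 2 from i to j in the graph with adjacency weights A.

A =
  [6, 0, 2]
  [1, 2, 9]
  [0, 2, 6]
A^⊗2 =
  [1, 2, 8]
  [3, 1, 3]
  [3, 0, 2]

Each entry (A^⊗2)_ij equals the minimum over all length-2 walks i = v_0 → v_1 → … → v_2 = j of Σ_t A[v_t][v_{t+1}]. For example, for (i, j) = (0, 2) we minimise over 3 possible intermediate vertex sequences; the minimum is 8, attained along the walk 0 → 0 → 2.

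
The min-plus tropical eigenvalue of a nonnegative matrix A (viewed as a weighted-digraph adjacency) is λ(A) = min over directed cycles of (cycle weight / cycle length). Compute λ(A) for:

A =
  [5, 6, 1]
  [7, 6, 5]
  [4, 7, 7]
λ(A) = 5/2

Enumerate directed cycles and compute their means (weight / length). Sample:
  cycle 0 → 0: weight = 5, length = 1, mean = 5/1 ≈ 5.000
  cycle 1 → 1: weight = 6, length = 1, mean = 6/1 ≈ 6.000
  cycle 2 → 2: weight = 7, length = 1, mean = 7/1 ≈ 7.000
  cycle 0 → 1 → 0: weight = 13, length = 2, mean = 13/2 ≈ 6.500
  cycle 0 → 2 → 0: weight = 5, length = 2, mean = 5/2 ≈ 2.500
  cycle 1 → 0 → 1: weight = 13, length = 2, mean = 13/2 ≈ 6.500
Minimum mean = 2.500, attained e.g. along the cycle 0 → 2 → 0 with weight 5 and length 2. So λ(A) = 5/2 = 5/2.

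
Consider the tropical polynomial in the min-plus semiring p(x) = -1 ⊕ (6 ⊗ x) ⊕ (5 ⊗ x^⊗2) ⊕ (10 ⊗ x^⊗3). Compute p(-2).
p(-2) = -1

A tropical monomial a ⊗ x^⊗i evaluates to a + i · x. Evaluating each term at x = -2:
  Term 0 contributes -1 + 0 · -2 = -1
  Term 1 contributes 6 + 1 · -2 = 4
  Term 2 contributes 5 + 2 · -2 = 1
  Term 3 contributes 10 + 3 · -2 = 4
p(-2) = ⊕ of these = min[-1, 4, 1, 4] = -1.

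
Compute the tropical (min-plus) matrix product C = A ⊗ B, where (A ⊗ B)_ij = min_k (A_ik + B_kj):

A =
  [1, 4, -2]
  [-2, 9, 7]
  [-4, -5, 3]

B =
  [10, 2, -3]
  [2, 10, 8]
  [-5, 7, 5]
A ⊗ B =
  [-7, 3, -2]
  [2, 0, -5]
  [-3, -2, -7]

Apply the min-plus product entry-by-entry:
  C[0][0] = min over k of (A[0][0] + B[0][0] = 1 + 10 = 11, A[0][1] + B[1][0] = 4 + 2 = 6, A[0][2] + B[2][0] = -2 + -5 = -7) = -7 (attained at k = 2)
  C[0][1] = min over k of (A[0][0] + B[0][1] = 1 + 2 = 3, A[0][1] + B[1][1] = 4 + 10 = 14, A[0][2] + B[2][1] = -2 + 7 = 5) = 3 (attained at k = 0)
  C[0][2] = min over k of (A[0][0] + B[0][2] = 1 + -3 = -2, A[0][1] + B[1][2] = 4 + 8 = 12, A[0][2] + B[2][2] = -2 + 5 = 3) = -2 (attained at k = 0)
  C[1][0] = min over k of (A[1][0] + B[0][0] = -2 + 10 = 8, A[1][1] + B[1][0] = 9 + 2 = 11, A[1][2] + B[2][0] = 7 + -5 = 2) = 2 (attained at k = 2)
  C[1][1] = min over k of (A[1][0] + B[0][1] = -2 + 2 = 0, A[1][1] + B[1][1] = 9 + 10 = 19, A[1][2] + B[2][1] = 7 + 7 = 14) = 0 (attained at k = 0)
  C[1][2] = min over k of (A[1][0] + B[0][2] = -2 + -3 = -5, A[1][1] + B[1][2] = 9 + 8 = 17, A[1][2] + B[2][2] = 7 + 5 = 12) = -5 (attained at k = 0)
  C[2][0] = min over k of (A[2][0] + B[0][0] = -4 + 10 = 6, A[2][1] + B[1][0] = -5 + 2 = -3, A[2][2] + B[2][0] = 3 + -5 = -2) = -3 (attained at k = 1)
  C[2][1] = min over k of (A[2][0] + B[0][1] = -4 + 2 = -2, A[2][1] + B[1][1] = -5 + 10 = 5, A[2][2] + B[2][1] = 3 + 7 = 10) = -2 (attained at k = 0)
  C[2][2] = min over k of (A[2][0] + B[0][2] = -4 + -3 = -7, A[2][1] + B[1][2] = -5 + 8 = 3, A[2][2] + B[2][2] = 3 + 5 = 8) = -7 (attained at k = 0)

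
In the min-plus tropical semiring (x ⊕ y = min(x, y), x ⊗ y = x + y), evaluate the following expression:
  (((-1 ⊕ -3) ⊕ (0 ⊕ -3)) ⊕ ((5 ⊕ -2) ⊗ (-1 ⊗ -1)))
(((-1 ⊕ -3) ⊕ (0 ⊕ -3)) ⊕ ((5 ⊕ -2) ⊗ (-1 ⊗ -1))) = -4

Expand innermost to outermost. Recall ⊕ takes the minimum of its arguments and ⊗ takes their sum. Working out the expression (((-1 ⊕ -3) ⊕ (0 ⊕ -3)) ⊕ ((5 ⊕ -2) ⊗ (-1 ⊗ -1))) gives -4.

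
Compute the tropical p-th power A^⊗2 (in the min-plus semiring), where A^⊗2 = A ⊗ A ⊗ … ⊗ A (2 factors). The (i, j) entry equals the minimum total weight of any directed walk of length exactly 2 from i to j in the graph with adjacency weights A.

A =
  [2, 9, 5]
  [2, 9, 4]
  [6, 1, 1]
A^⊗2 =
  [4, 6, 6]
  [4, 5, 5]
  [3, 2, 2]

Each entry (A^⊗2)_ij equals the minimum over all length-2 walks i = v_0 → v_1 → … → v_2 = j of Σ_t A[v_t][v_{t+1}]. For example, for (i, j) = (0, 2) we minimise over 3 possible intermediate vertex sequences; the minimum is 6, attained along the walk 0 → 2 → 2.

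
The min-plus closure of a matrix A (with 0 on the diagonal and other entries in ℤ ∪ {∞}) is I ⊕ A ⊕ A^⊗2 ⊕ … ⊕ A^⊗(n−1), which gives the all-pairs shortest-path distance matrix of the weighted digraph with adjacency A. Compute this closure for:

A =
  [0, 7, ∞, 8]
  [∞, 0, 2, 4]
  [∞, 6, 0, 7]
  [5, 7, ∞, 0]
Closure =
  [0, 7, 9, 8]
  [9, 0, 2, 4]
  [12, 6, 0, 7]
  [5, 7, 9, 0]

This is the Floyd-Warshall all-pairs shortest-path computation. For each intermediate vertex k = 0, 1, …, 3, update dist[i][j] ← min(dist[i][j], dist[i][k] + dist[k][j]). The final matrix gives, for each (i, j), the minimum total weight of any directed path from i to j (possibly empty when i = j).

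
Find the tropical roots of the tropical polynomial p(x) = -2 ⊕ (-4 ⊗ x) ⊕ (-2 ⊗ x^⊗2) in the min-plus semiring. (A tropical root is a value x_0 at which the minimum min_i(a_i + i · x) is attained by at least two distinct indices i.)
Roots: {-2, 2}

Each tropical root is a break point of the lower envelope of the lines y = a_i + i · x (there are 3 lines, with slopes 0, 1, ..., 2). Only the lines that attain the minimum somewhere contribute to roots; other lines are dominated. Here the surviving (envelope) indices are i = 2, i = 1, i = 0.
Intersections between consecutive envelope lines give the roots: for adjacent envelope indices i < j the intersection is x = (a_i − a_j) / (j − i). Reading off the sorted break points: {-2, 2}.
Verification: at each break x_0, at least two indices attain the minimum of min_i(a_i + i · x_0).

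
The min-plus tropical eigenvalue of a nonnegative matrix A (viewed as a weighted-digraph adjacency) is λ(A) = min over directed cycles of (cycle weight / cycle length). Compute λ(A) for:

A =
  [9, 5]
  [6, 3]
λ(A) = 3

Enumerate directed cycles and compute their means (weight / length). Sample:
  cycle 0 → 0: weight = 9, length = 1, mean = 9/1 ≈ 9.000
  cycle 1 → 1: weight = 3, length = 1, mean = 3/1 ≈ 3.000
  cycle 0 → 1 → 0: weight = 11, length = 2, mean = 11/2 ≈ 5.500
  cycle 1 → 0 → 1: weight = 11, length = 2, mean = 11/2 ≈ 5.500
Minimum mean = 3.000, attained e.g. along the cycle 1 → 1 with weight 3 and length 1. So λ(A) = 3/1 = 3.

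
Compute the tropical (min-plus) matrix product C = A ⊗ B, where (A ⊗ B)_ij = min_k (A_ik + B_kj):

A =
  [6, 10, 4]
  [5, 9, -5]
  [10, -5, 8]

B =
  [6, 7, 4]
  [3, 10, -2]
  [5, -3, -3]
A ⊗ B =
  [9, 1, 1]
  [0, -8, -8]
  [-2, 5, -7]

Apply the min-plus product entry-by-entry:
  C[0][0] = min over k of (A[0][0] + B[0][0] = 6 + 6 = 12, A[0][1] + B[1][0] = 10 + 3 = 13, A[0][2] + B[2][0] = 4 + 5 = 9) = 9 (attained at k = 2)
  C[0][1] = min over k of (A[0][0] + B[0][1] = 6 + 7 = 13, A[0][1] + B[1][1] = 10 + 10 = 20, A[0][2] + B[2][1] = 4 + -3 = 1) = 1 (attained at k = 2)
  C[0][2] = min over k of (A[0][0] + B[0][2] = 6 + 4 = 10, A[0][1] + B[1][2] = 10 + -2 = 8, A[0][2] + B[2][2] = 4 + -3 = 1) = 1 (attained at k = 2)
  C[1][0] = min over k of (A[1][0] + B[0][0] = 5 + 6 = 11, A[1][1] + B[1][0] = 9 + 3 = 12, A[1][2] + B[2][0] = -5 + 5 = 0) = 0 (attained at k = 2)
  C[1][1] = min over k of (A[1][0] + B[0][1] = 5 + 7 = 12, A[1][1] + B[1][1] = 9 + 10 = 19, A[1][2] + B[2][1] = -5 + -3 = -8) = -8 (attained at k = 2)
  C[1][2] = min over k of (A[1][0] + B[0][2] = 5 + 4 = 9, A[1][1] + B[1][2] = 9 + -2 = 7, A[1][2] + B[2][2] = -5 + -3 = -8) = -8 (attained at k = 2)
  C[2][0] = min over k of (A[2][0] + B[0][0] = 10 + 6 = 16, A[2][1] + B[1][0] = -5 + 3 = -2, A[2][2] + B[2][0] = 8 + 5 = 13) = -2 (attained at k = 1)
  C[2][1] = min over k of (A[2][0] + B[0][1] = 10 + 7 = 17, A[2][1] + B[1][1] = -5 + 10 = 5, A[2][2] + B[2][1] = 8 + -3 = 5) = 5 (attained at k = 1)
  C[2][2] = min over k of (A[2][0] + B[0][2] = 10 + 4 = 14, A[2][1] + B[1][2] = -5 + -2 = -7, A[2][2] + B[2][2] = 8 + -3 = 5) = -7 (attained at k = 1)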